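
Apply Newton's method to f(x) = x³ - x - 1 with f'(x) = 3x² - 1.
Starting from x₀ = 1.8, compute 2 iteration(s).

f(x) = x³ - x - 1
f'(x) = 3x² - 1
x₀ = 1.8

Newton-Raphson formula: x_{n+1} = x_n - f(x_n)/f'(x_n)

Iteration 1:
  f(1.800000) = 3.032000
  f'(1.800000) = 8.720000
  x_1 = 1.800000 - 3.032000/8.720000 = 1.452294
Iteration 2:
  f(1.452294) = 0.610821
  f'(1.452294) = 5.327470
  x_2 = 1.452294 - 0.610821/5.327470 = 1.337639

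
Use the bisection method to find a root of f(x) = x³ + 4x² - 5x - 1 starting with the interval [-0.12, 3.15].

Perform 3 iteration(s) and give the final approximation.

f(x) = x³ + 4x² - 5x - 1
Initial interval: [-0.12, 3.15]

Iteration 1:
  c_1 = (-0.120000 + 3.150000)/2 = 1.515000
  f(c_1) = f(1.515000) = 4.083166
  f(a) × f(c) < 0, new interval: [-0.120000, 1.515000]
Iteration 2:
  c_2 = (-0.120000 + 1.515000)/2 = 0.697500
  f(c_2) = f(0.697500) = -2.202137
  f(a) × f(c) ≥ 0, new interval: [0.697500, 1.515000]
Iteration 3:
  c_3 = (0.697500 + 1.515000)/2 = 1.106250
  f(c_3) = f(1.106250) = -0.282277
  f(a) × f(c) ≥ 0, new interval: [1.106250, 1.515000]

After 3 iteration(s), the approximation is c_3 = 1.106250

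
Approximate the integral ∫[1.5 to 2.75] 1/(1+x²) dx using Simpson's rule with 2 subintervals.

f(x) = 1/(1+x²)
a = 1.5, b = 2.75, n = 2
h = (b - a)/n = 0.625000

Simpson's rule: (h/3)[f(x₀) + 4f(x₁) + 2f(x₂) + ... + f(xₙ)]

x_0 = 1.5000, f(x_0) = 0.307692, coefficient = 1
x_1 = 2.1250, f(x_1) = 0.181303, coefficient = 4
x_2 = 2.7500, f(x_2) = 0.116788, coefficient = 1

I ≈ (0.625000/3) × 1.149693 = 0.239519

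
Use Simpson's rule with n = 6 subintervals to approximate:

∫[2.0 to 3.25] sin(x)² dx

f(x) = sin(x)²
a = 2.0, b = 3.25, n = 6
h = (b - a)/n = 0.208333

Simpson's rule: (h/3)[f(x₀) + 4f(x₁) + 2f(x₂) + ... + f(xₙ)]

x_0 = 2.0000, f(x_0) = 0.826822, coefficient = 1
x_1 = 2.2083, f(x_1) = 0.645715, coefficient = 4
x_2 = 2.4167, f(x_2) = 0.439675, coefficient = 2
x_3 = 2.6250, f(x_3) = 0.243957, coefficient = 4
x_4 = 2.8333, f(x_4) = 0.092052, coefficient = 2
x_5 = 3.0417, f(x_5) = 0.009952, coefficient = 4
x_6 = 3.2500, f(x_6) = 0.011706, coefficient = 1

I ≈ (0.208333/3) × 5.500481 = 0.381978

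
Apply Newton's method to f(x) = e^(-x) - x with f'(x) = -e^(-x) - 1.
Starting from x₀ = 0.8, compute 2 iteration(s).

f(x) = e^(-x) - x
f'(x) = -e^(-x) - 1
x₀ = 0.8

Newton-Raphson formula: x_{n+1} = x_n - f(x_n)/f'(x_n)

Iteration 1:
  f(0.800000) = -0.350671
  f'(0.800000) = -1.449329
  x_1 = 0.800000 - (-0.350671)/(-1.449329) = 0.558046
Iteration 2:
  f(0.558046) = 0.014280
  f'(0.558046) = -1.572326
  x_2 = 0.558046 - 0.014280/(-1.572326) = 0.567128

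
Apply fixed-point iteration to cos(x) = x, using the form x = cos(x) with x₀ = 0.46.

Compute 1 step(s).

Equation: cos(x) = x
Fixed-point form: x = cos(x)
x₀ = 0.46

x_1 = g(0.460000) = 0.896052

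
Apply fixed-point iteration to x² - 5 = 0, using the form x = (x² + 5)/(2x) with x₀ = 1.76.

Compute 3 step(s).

Equation: x² - 5 = 0
Fixed-point form: x = (x² + 5)/(2x)
x₀ = 1.76

x_1 = g(1.760000) = 2.300455
x_2 = g(2.300455) = 2.236969
x_3 = g(2.236969) = 2.236068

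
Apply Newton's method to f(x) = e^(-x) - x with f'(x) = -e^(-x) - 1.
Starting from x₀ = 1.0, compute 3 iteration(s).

f(x) = e^(-x) - x
f'(x) = -e^(-x) - 1
x₀ = 1.0

Newton-Raphson formula: x_{n+1} = x_n - f(x_n)/f'(x_n)

Iteration 1:
  f(1.000000) = -0.632121
  f'(1.000000) = -1.367879
  x_1 = 1.000000 - (-0.632121)/(-1.367879) = 0.537883
Iteration 2:
  f(0.537883) = 0.046100
  f'(0.537883) = -1.583983
  x_2 = 0.537883 - 0.046100/(-1.583983) = 0.566987
Iteration 3:
  f(0.566987) = 0.000245
  f'(0.566987) = -1.567232
  x_3 = 0.566987 - 0.000245/(-1.567232) = 0.567143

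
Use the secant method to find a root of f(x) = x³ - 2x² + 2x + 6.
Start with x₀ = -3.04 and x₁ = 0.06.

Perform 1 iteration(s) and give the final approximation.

f(x) = x³ - 2x² + 2x + 6
x₀ = -3.04, x₁ = 0.06

Secant formula: x_{n+1} = x_n - f(x_n)(x_n - x_{n-1})/(f(x_n) - f(x_{n-1}))

Iteration 1:
  f(-3.040000) = -46.657664
  f(0.060000) = 6.113016
  x_2 = 0.060000 - 6.113016×(0.060000 - (-3.040000))/(6.113016 - (-46.657664))
       = -0.299108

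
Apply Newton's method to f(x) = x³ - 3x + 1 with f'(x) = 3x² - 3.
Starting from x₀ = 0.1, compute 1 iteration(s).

f(x) = x³ - 3x + 1
f'(x) = 3x² - 3
x₀ = 0.1

Newton-Raphson formula: x_{n+1} = x_n - f(x_n)/f'(x_n)

Iteration 1:
  f(0.100000) = 0.701000
  f'(0.100000) = -2.970000
  x_1 = 0.100000 - 0.701000/(-2.970000) = 0.336027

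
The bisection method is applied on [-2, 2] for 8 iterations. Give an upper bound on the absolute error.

Bisection error bound: |error| ≤ (b-a)/2^n
|error| ≤ (2 - (-2))/2^8 = 4/2^8
|error| ≤ 0.0156250000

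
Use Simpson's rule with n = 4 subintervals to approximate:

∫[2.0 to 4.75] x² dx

f(x) = x²
a = 2.0, b = 4.75, n = 4
h = (b - a)/n = 0.687500

Simpson's rule: (h/3)[f(x₀) + 4f(x₁) + 2f(x₂) + ... + f(xₙ)]

x_0 = 2.0000, f(x_0) = 4.000000, coefficient = 1
x_1 = 2.6875, f(x_1) = 7.222656, coefficient = 4
x_2 = 3.3750, f(x_2) = 11.390625, coefficient = 2
x_3 = 4.0625, f(x_3) = 16.503906, coefficient = 4
x_4 = 4.7500, f(x_4) = 22.562500, coefficient = 1

I ≈ (0.687500/3) × 144.250000 = 33.057292
Exact value: 33.057292
Error: 0.000000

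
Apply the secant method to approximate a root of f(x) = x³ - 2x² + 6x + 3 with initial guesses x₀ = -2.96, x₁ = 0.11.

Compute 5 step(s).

f(x) = x³ - 2x² + 6x + 3
x₀ = -2.96, x₁ = 0.11

Secant formula: x_{n+1} = x_n - f(x_n)(x_n - x_{n-1})/(f(x_n) - f(x_{n-1}))

Iteration 1:
  f(-2.960000) = -58.217536
  f(0.110000) = 3.637131
  x_2 = 0.110000 - 3.637131×(0.110000 - (-2.960000))/(3.637131 - (-58.217536))
       = -0.070520
Iteration 2:
  f(0.110000) = 3.637131
  f(-0.070520) = 2.566584
  x_3 = -0.070520 - 2.566584×(-0.070520 - 0.110000)/(2.566584 - 3.637131)
       = -0.503307
Iteration 3:
  f(-0.070520) = 2.566584
  f(-0.503307) = -0.653978
  x_4 = -0.503307 - (-0.653978)×(-0.503307 - (-0.070520))/(-0.653978 - 2.566584)
       = -0.415424
Iteration 4:
  f(-0.503307) = -0.653978
  f(-0.415424) = 0.090608
  x_5 = -0.415424 - 0.090608×(-0.415424 - (-0.503307))/(0.090608 - (-0.653978))
       = -0.426119
Iteration 5:
  f(-0.415424) = 0.090608
  f(-0.426119) = 0.002761
  x_6 = -0.426119 - 0.002761×(-0.426119 - (-0.415424))/(0.002761 - 0.090608)
       = -0.426455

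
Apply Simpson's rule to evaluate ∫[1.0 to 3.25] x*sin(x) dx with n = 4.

f(x) = x*sin(x)
a = 1.0, b = 3.25, n = 4
h = (b - a)/n = 0.562500

Simpson's rule: (h/3)[f(x₀) + 4f(x₁) + 2f(x₂) + ... + f(xₙ)]

x_0 = 1.0000, f(x_0) = 0.841471, coefficient = 1
x_1 = 1.5625, f(x_1) = 1.562446, coefficient = 4
x_2 = 2.1250, f(x_2) = 1.806930, coefficient = 2
x_3 = 2.6875, f(x_3) = 1.178864, coefficient = 4
x_4 = 3.2500, f(x_4) = -0.351634, coefficient = 1

I ≈ (0.562500/3) × 15.068937 = 2.825426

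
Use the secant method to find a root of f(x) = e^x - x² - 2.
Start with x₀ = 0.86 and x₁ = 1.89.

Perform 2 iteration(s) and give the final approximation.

f(x) = e^x - x² - 2
x₀ = 0.86, x₁ = 1.89

Secant formula: x_{n+1} = x_n - f(x_n)(x_n - x_{n-1})/(f(x_n) - f(x_{n-1}))

Iteration 1:
  f(0.860000) = -0.376439
  f(1.890000) = 1.047269
  x_2 = 1.890000 - 1.047269×(1.890000 - 0.860000)/(1.047269 - (-0.376439))
       = 1.132340
Iteration 2:
  f(1.890000) = 1.047269
  f(1.132340) = -0.179285
  x_3 = 1.132340 - (-0.179285)×(1.132340 - 1.890000)/(-0.179285 - 1.047269)
       = 1.243087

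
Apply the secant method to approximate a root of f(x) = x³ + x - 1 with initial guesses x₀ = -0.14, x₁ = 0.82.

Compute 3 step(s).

f(x) = x³ + x - 1
x₀ = -0.14, x₁ = 0.82

Secant formula: x_{n+1} = x_n - f(x_n)(x_n - x_{n-1})/(f(x_n) - f(x_{n-1}))

Iteration 1:
  f(-0.140000) = -1.142744
  f(0.820000) = 0.371368
  x_2 = 0.820000 - 0.371368×(0.820000 - (-0.140000))/(0.371368 - (-1.142744))
       = 0.584540
Iteration 2:
  f(0.820000) = 0.371368
  f(0.584540) = -0.215731
  x_3 = 0.584540 - (-0.215731)×(0.584540 - 0.820000)/(-0.215731 - 0.371368)
       = 0.671060
Iteration 3:
  f(0.584540) = -0.215731
  f(0.671060) = -0.026747
  x_4 = 0.671060 - (-0.026747)×(0.671060 - 0.584540)/(-0.026747 - (-0.215731))
       = 0.683305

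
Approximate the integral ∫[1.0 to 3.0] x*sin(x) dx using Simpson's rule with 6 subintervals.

f(x) = x*sin(x)
a = 1.0, b = 3.0, n = 6
h = (b - a)/n = 0.333333

Simpson's rule: (h/3)[f(x₀) + 4f(x₁) + 2f(x₂) + ... + f(xₙ)]

x_0 = 1.0000, f(x_0) = 0.841471, coefficient = 1
x_1 = 1.3333, f(x_1) = 1.295917, coefficient = 4
x_2 = 1.6667, f(x_2) = 1.659013, coefficient = 2
x_3 = 2.0000, f(x_3) = 1.818595, coefficient = 4
x_4 = 2.3333, f(x_4) = 1.687200, coefficient = 2
x_5 = 2.6667, f(x_5) = 1.219394, coefficient = 4
x_6 = 3.0000, f(x_6) = 0.423360, coefficient = 1

I ≈ (0.333333/3) × 25.292881 = 2.810320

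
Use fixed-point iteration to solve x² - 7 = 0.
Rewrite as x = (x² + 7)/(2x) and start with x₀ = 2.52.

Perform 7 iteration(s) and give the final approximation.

Equation: x² - 7 = 0
Fixed-point form: x = (x² + 7)/(2x)
x₀ = 2.52

x_1 = g(2.520000) = 2.648889
x_2 = g(2.648889) = 2.645753
x_3 = g(2.645753) = 2.645751
x_4 = g(2.645751) = 2.645751
x_5 = g(2.645751) = 2.645751
x_6 = g(2.645751) = 2.645751
x_7 = g(2.645751) = 2.645751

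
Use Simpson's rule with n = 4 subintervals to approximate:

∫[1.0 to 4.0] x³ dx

f(x) = x³
a = 1.0, b = 4.0, n = 4
h = (b - a)/n = 0.750000

Simpson's rule: (h/3)[f(x₀) + 4f(x₁) + 2f(x₂) + ... + f(xₙ)]

x_0 = 1.0000, f(x_0) = 1.000000, coefficient = 1
x_1 = 1.7500, f(x_1) = 5.359375, coefficient = 4
x_2 = 2.5000, f(x_2) = 15.625000, coefficient = 2
x_3 = 3.2500, f(x_3) = 34.328125, coefficient = 4
x_4 = 4.0000, f(x_4) = 64.000000, coefficient = 1

I ≈ (0.750000/3) × 255.000000 = 63.750000
Exact value: 63.750000
Error: 0.000000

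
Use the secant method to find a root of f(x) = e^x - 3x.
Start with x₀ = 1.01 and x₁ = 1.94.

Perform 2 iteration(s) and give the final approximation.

f(x) = e^x - 3x
x₀ = 1.01, x₁ = 1.94

Secant formula: x_{n+1} = x_n - f(x_n)(x_n - x_{n-1})/(f(x_n) - f(x_{n-1}))

Iteration 1:
  f(1.010000) = -0.284399
  f(1.940000) = 1.138751
  x_2 = 1.940000 - 1.138751×(1.940000 - 1.010000)/(1.138751 - (-0.284399))
       = 1.195849
Iteration 2:
  f(1.940000) = 1.138751
  f(1.195849) = -0.281183
  x_3 = 1.195849 - (-0.281183)×(1.195849 - 1.940000)/(-0.281183 - 1.138751)
       = 1.343210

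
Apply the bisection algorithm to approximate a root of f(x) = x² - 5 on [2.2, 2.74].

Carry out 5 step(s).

f(x) = x² - 5
Initial interval: [2.2, 2.74]

Iteration 1:
  c_1 = (2.200000 + 2.740000)/2 = 2.470000
  f(c_1) = f(2.470000) = 1.100900
  f(a) × f(c) < 0, new interval: [2.200000, 2.470000]
Iteration 2:
  c_2 = (2.200000 + 2.470000)/2 = 2.335000
  f(c_2) = f(2.335000) = 0.452225
  f(a) × f(c) < 0, new interval: [2.200000, 2.335000]
Iteration 3:
  c_3 = (2.200000 + 2.335000)/2 = 2.267500
  f(c_3) = f(2.267500) = 0.141556
  f(a) × f(c) < 0, new interval: [2.200000, 2.267500]
Iteration 4:
  c_4 = (2.200000 + 2.267500)/2 = 2.233750
  f(c_4) = f(2.233750) = -0.010361
  f(a) × f(c) ≥ 0, new interval: [2.233750, 2.267500]
Iteration 5:
  c_5 = (2.233750 + 2.267500)/2 = 2.250625
  f(c_5) = f(2.250625) = 0.065313
  f(a) × f(c) < 0, new interval: [2.233750, 2.250625]

After 5 iteration(s), the approximation is c_5 = 2.250625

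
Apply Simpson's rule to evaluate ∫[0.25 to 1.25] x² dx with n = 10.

f(x) = x²
a = 0.25, b = 1.25, n = 10
h = (b - a)/n = 0.100000

Simpson's rule: (h/3)[f(x₀) + 4f(x₁) + 2f(x₂) + ... + f(xₙ)]

x_0 = 0.2500, f(x_0) = 0.062500, coefficient = 1
x_1 = 0.3500, f(x_1) = 0.122500, coefficient = 4
x_2 = 0.4500, f(x_2) = 0.202500, coefficient = 2
x_3 = 0.5500, f(x_3) = 0.302500, coefficient = 4
x_4 = 0.6500, f(x_4) = 0.422500, coefficient = 2
x_5 = 0.7500, f(x_5) = 0.562500, coefficient = 4
x_6 = 0.8500, f(x_6) = 0.722500, coefficient = 2
x_7 = 0.9500, f(x_7) = 0.902500, coefficient = 4
x_8 = 1.0500, f(x_8) = 1.102500, coefficient = 2
x_9 = 1.1500, f(x_9) = 1.322500, coefficient = 4
x_10 = 1.2500, f(x_10) = 1.562500, coefficient = 1

I ≈ (0.100000/3) × 19.375000 = 0.645833
Exact value: 0.645833
Error: 0.000000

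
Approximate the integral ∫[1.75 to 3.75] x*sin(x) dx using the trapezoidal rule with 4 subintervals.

f(x) = x*sin(x)
a = 1.75, b = 3.75, n = 4
h = (b - a)/n = 0.500000

Trapezoidal rule: (h/2)[f(x₀) + 2f(x₁) + 2f(x₂) + ... + f(xₙ)]

x_0 = 1.7500, f(x_0) = 1.721975, coefficient = 1
x_1 = 2.2500, f(x_1) = 1.750665, coefficient = 2
x_2 = 2.7500, f(x_2) = 1.049568, coefficient = 2
x_3 = 3.2500, f(x_3) = -0.351634, coefficient = 2
x_4 = 3.7500, f(x_4) = -2.143355, coefficient = 1

I ≈ (0.500000/2) × 4.475817 = 1.118954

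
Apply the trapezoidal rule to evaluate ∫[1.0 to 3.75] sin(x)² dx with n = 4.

f(x) = sin(x)²
a = 1.0, b = 3.75, n = 4
h = (b - a)/n = 0.687500

Trapezoidal rule: (h/2)[f(x₀) + 2f(x₁) + 2f(x₂) + ... + f(xₙ)]

x_0 = 1.0000, f(x_0) = 0.708073, coefficient = 1
x_1 = 1.6875, f(x_1) = 0.986442, coefficient = 2
x_2 = 2.3750, f(x_2) = 0.481199, coefficient = 2
x_3 = 3.0625, f(x_3) = 0.006243, coefficient = 2
x_4 = 3.7500, f(x_4) = 0.326682, coefficient = 1

I ≈ (0.687500/2) × 3.982523 = 1.368992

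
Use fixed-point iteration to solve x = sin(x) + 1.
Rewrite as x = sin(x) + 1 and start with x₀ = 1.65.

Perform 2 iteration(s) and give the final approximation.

Equation: x = sin(x) + 1
Fixed-point form: x = sin(x) + 1
x₀ = 1.65

x_1 = g(1.650000) = 1.996865
x_2 = g(1.996865) = 1.910598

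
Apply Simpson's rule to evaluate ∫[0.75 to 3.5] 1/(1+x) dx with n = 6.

f(x) = 1/(1+x)
a = 0.75, b = 3.5, n = 6
h = (b - a)/n = 0.458333

Simpson's rule: (h/3)[f(x₀) + 4f(x₁) + 2f(x₂) + ... + f(xₙ)]

x_0 = 0.7500, f(x_0) = 0.571429, coefficient = 1
x_1 = 1.2083, f(x_1) = 0.452830, coefficient = 4
x_2 = 1.6667, f(x_2) = 0.375000, coefficient = 2
x_3 = 2.1250, f(x_3) = 0.320000, coefficient = 4
x_4 = 2.5833, f(x_4) = 0.279070, coefficient = 2
x_5 = 3.0417, f(x_5) = 0.247423, coefficient = 4
x_6 = 3.5000, f(x_6) = 0.222222, coefficient = 1

I ≈ (0.458333/3) × 6.182802 = 0.944595
Exact value: 0.944462
Error: 0.000133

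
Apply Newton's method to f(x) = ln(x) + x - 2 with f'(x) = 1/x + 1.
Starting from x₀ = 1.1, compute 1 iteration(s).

f(x) = ln(x) + x - 2
f'(x) = 1/x + 1
x₀ = 1.1

Newton-Raphson formula: x_{n+1} = x_n - f(x_n)/f'(x_n)

Iteration 1:
  f(1.100000) = -0.804690
  f'(1.100000) = 1.909091
  x_1 = 1.100000 - (-0.804690)/1.909091 = 1.521504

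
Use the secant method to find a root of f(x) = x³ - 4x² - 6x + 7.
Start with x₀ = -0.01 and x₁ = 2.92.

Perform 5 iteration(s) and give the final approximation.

f(x) = x³ - 4x² - 6x + 7
x₀ = -0.01, x₁ = 2.92

Secant formula: x_{n+1} = x_n - f(x_n)(x_n - x_{n-1})/(f(x_n) - f(x_{n-1}))

Iteration 1:
  f(-0.010000) = 7.059599
  f(2.920000) = -19.728512
  x_2 = 2.920000 - (-19.728512)×(2.920000 - (-0.010000))/(-19.728512 - 7.059599)
       = 0.762157
Iteration 2:
  f(2.920000) = -19.728512
  f(0.762157) = 0.546250
  x_3 = 0.762157 - 0.546250×(0.762157 - 2.920000)/(0.546250 - (-19.728512))
       = 0.820294
Iteration 3:
  f(0.762157) = 0.546250
  f(0.820294) = -0.061335
  x_4 = 0.820294 - (-0.061335)×(0.820294 - 0.762157)/(-0.061335 - 0.546250)
       = 0.814425
Iteration 4:
  f(0.820294) = -0.061335
  f(0.814425) = 0.000492
  x_5 = 0.814425 - 0.000492×(0.814425 - 0.820294)/(0.000492 - (-0.061335))
       = 0.814472
Iteration 5:
  f(0.814425) = 0.000492
  f(0.814472) = 0.000000
  x_6 = 0.814472 - 0.000000×(0.814472 - 0.814425)/(0.000000 - 0.000492)
       = 0.814472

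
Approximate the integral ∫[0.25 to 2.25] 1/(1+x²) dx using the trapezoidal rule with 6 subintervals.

f(x) = 1/(1+x²)
a = 0.25, b = 2.25, n = 6
h = (b - a)/n = 0.333333

Trapezoidal rule: (h/2)[f(x₀) + 2f(x₁) + 2f(x₂) + ... + f(xₙ)]

x_0 = 0.2500, f(x_0) = 0.941176, coefficient = 1
x_1 = 0.5833, f(x_1) = 0.746114, coefficient = 2
x_2 = 0.9167, f(x_2) = 0.543396, coefficient = 2
x_3 = 1.2500, f(x_3) = 0.390244, coefficient = 2
x_4 = 1.5833, f(x_4) = 0.285149, coefficient = 2
x_5 = 1.9167, f(x_5) = 0.213967, coefficient = 2
x_6 = 2.2500, f(x_6) = 0.164948, coefficient = 1

I ≈ (0.333333/2) × 5.463865 = 0.910644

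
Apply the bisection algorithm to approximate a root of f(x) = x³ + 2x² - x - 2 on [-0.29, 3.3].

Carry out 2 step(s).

f(x) = x³ + 2x² - x - 2
Initial interval: [-0.29, 3.3]

Iteration 1:
  c_1 = (-0.290000 + 3.300000)/2 = 1.505000
  f(c_1) = f(1.505000) = 4.433913
  f(a) × f(c) < 0, new interval: [-0.290000, 1.505000]
Iteration 2:
  c_2 = (-0.290000 + 1.505000)/2 = 0.607500
  f(c_2) = f(0.607500) = -1.645186
  f(a) × f(c) ≥ 0, new interval: [0.607500, 1.505000]

After 2 iteration(s), the approximation is c_2 = 0.607500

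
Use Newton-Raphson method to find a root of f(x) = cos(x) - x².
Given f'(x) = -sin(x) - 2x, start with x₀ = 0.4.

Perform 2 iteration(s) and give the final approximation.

f(x) = cos(x) - x²
f'(x) = -sin(x) - 2x
x₀ = 0.4

Newton-Raphson formula: x_{n+1} = x_n - f(x_n)/f'(x_n)

Iteration 1:
  f(0.400000) = 0.761061
  f'(0.400000) = -1.189418
  x_1 = 0.400000 - 0.761061/(-1.189418) = 1.039860
Iteration 2:
  f(1.039860) = -0.574967
  f'(1.039860) = -2.942053
  x_2 = 1.039860 - (-0.574967)/(-2.942053) = 0.844429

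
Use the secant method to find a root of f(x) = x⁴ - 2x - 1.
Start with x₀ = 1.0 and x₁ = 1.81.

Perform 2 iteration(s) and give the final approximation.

f(x) = x⁴ - 2x - 1
x₀ = 1.0, x₁ = 1.81

Secant formula: x_{n+1} = x_n - f(x_n)(x_n - x_{n-1})/(f(x_n) - f(x_{n-1}))

Iteration 1:
  f(1.000000) = -2.000000
  f(1.810000) = 6.112831
  x_2 = 1.810000 - 6.112831×(1.810000 - 1.000000)/(6.112831 - (-2.000000))
       = 1.199684
Iteration 2:
  f(1.810000) = 6.112831
  f(1.199684) = -1.327953
  x_3 = 1.199684 - (-1.327953)×(1.199684 - 1.810000)/(-1.327953 - 6.112831)
       = 1.308607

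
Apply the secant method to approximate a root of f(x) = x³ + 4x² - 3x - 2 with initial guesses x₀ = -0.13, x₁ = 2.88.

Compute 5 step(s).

f(x) = x³ + 4x² - 3x - 2
x₀ = -0.13, x₁ = 2.88

Secant formula: x_{n+1} = x_n - f(x_n)(x_n - x_{n-1})/(f(x_n) - f(x_{n-1}))

Iteration 1:
  f(-0.130000) = -1.544597
  f(2.880000) = 46.425472
  x_2 = 2.880000 - 46.425472×(2.880000 - (-0.130000))/(46.425472 - (-1.544597))
       = -0.033080
Iteration 2:
  f(2.880000) = 46.425472
  f(-0.033080) = -1.896418
  x_3 = -0.033080 - (-1.896418)×(-0.033080 - 2.880000)/(-1.896418 - 46.425472)
       = 0.081245
Iteration 3:
  f(-0.033080) = -1.896418
  f(0.081245) = -2.216795
  x_4 = 0.081245 - (-2.216795)×(0.081245 - (-0.033080))/(-2.216795 - (-1.896418))
       = -0.709808
Iteration 4:
  f(0.081245) = -2.216795
  f(-0.709808) = 1.787114
  x_5 = -0.709808 - 1.787114×(-0.709808 - 0.081245)/(1.787114 - (-2.216795))
       = -0.356728
Iteration 5:
  f(-0.709808) = 1.787114
  f(-0.356728) = -0.466193
  x_6 = -0.356728 - (-0.466193)×(-0.356728 - (-0.709808))/(-0.466193 - 1.787114)
       = -0.429778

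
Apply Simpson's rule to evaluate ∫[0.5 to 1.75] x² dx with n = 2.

f(x) = x²
a = 0.5, b = 1.75, n = 2
h = (b - a)/n = 0.625000

Simpson's rule: (h/3)[f(x₀) + 4f(x₁) + 2f(x₂) + ... + f(xₙ)]

x_0 = 0.5000, f(x_0) = 0.250000, coefficient = 1
x_1 = 1.1250, f(x_1) = 1.265625, coefficient = 4
x_2 = 1.7500, f(x_2) = 3.062500, coefficient = 1

I ≈ (0.625000/3) × 8.375000 = 1.744792
Exact value: 1.744792
Error: 0.000000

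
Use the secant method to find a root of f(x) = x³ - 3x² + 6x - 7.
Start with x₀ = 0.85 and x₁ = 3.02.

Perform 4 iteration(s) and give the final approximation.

f(x) = x³ - 3x² + 6x - 7
x₀ = 0.85, x₁ = 3.02

Secant formula: x_{n+1} = x_n - f(x_n)(x_n - x_{n-1})/(f(x_n) - f(x_{n-1}))

Iteration 1:
  f(0.850000) = -3.453375
  f(3.020000) = 11.302408
  x_2 = 3.020000 - 11.302408×(3.020000 - 0.850000)/(11.302408 - (-3.453375))
       = 1.357857
Iteration 2:
  f(3.020000) = 11.302408
  f(1.357857) = -1.880602
  x_3 = 1.357857 - (-1.880602)×(1.357857 - 3.020000)/(-1.880602 - 11.302408)
       = 1.594967
Iteration 3:
  f(1.357857) = -1.880602
  f(1.594967) = -1.004488
  x_4 = 1.594967 - (-1.004488)×(1.594967 - 1.357857)/(-1.004488 - (-1.880602))
       = 1.866821
Iteration 4:
  f(1.594967) = -1.004488
  f(1.866821) = 0.251773
  x_5 = 1.866821 - 0.251773×(1.866821 - 1.594967)/(0.251773 - (-1.004488))
       = 1.812337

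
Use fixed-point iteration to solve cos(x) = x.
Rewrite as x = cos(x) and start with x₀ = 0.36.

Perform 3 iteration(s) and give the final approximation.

Equation: cos(x) = x
Fixed-point form: x = cos(x)
x₀ = 0.36

x_1 = g(0.360000) = 0.935897
x_2 = g(0.935897) = 0.593097
x_3 = g(0.593097) = 0.829214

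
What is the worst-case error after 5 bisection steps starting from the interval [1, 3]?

Bisection error bound: |error| ≤ (b-a)/2^n
|error| ≤ (3 - 1)/2^5 = 2/2^5
|error| ≤ 0.0625000000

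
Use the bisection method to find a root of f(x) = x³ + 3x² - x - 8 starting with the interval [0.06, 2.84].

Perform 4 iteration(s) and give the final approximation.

f(x) = x³ + 3x² - x - 8
Initial interval: [0.06, 2.84]

Iteration 1:
  c_1 = (0.060000 + 2.840000)/2 = 1.450000
  f(c_1) = f(1.450000) = -0.093875
  f(a) × f(c) ≥ 0, new interval: [1.450000, 2.840000]
Iteration 2:
  c_2 = (1.450000 + 2.840000)/2 = 2.145000
  f(c_2) = f(2.145000) = 13.527274
  f(a) × f(c) < 0, new interval: [1.450000, 2.145000]
Iteration 3:
  c_3 = (1.450000 + 2.145000)/2 = 1.797500
  f(c_3) = f(1.797500) = 5.703252
  f(a) × f(c) < 0, new interval: [1.450000, 1.797500]
Iteration 4:
  c_4 = (1.450000 + 1.797500)/2 = 1.623750
  f(c_4) = f(1.623750) = 2.567063
  f(a) × f(c) < 0, new interval: [1.450000, 1.623750]

After 4 iteration(s), the approximation is c_4 = 1.623750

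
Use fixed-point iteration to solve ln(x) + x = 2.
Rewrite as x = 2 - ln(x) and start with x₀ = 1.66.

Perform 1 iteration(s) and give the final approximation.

Equation: ln(x) + x = 2
Fixed-point form: x = 2 - ln(x)
x₀ = 1.66

x_1 = g(1.660000) = 1.493182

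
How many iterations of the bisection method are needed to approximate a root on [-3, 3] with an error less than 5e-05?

We need (b-a)/2^n ≤ 5e-05
(3 - (-3))/2^n ≤ 5e-05
6/2^n ≤ 5e-05
2^n ≥ 120000
n ≥ log₂(120000) = 16.87
n ≥ 17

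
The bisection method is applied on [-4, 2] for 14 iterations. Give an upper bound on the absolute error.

Bisection error bound: |error| ≤ (b-a)/2^n
|error| ≤ (2 - (-4))/2^14 = 6/2^14
|error| ≤ 0.0003662109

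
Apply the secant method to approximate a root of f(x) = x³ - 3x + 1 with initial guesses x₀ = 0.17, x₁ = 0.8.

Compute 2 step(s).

f(x) = x³ - 3x + 1
x₀ = 0.17, x₁ = 0.8

Secant formula: x_{n+1} = x_n - f(x_n)(x_n - x_{n-1})/(f(x_n) - f(x_{n-1}))

Iteration 1:
  f(0.170000) = 0.494913
  f(0.800000) = -0.888000
  x_2 = 0.800000 - (-0.888000)×(0.800000 - 0.170000)/(-0.888000 - 0.494913)
       = 0.395463
Iteration 2:
  f(0.800000) = -0.888000
  f(0.395463) = -0.124541
  x_3 = 0.395463 - (-0.124541)×(0.395463 - 0.800000)/(-0.124541 - (-0.888000))
       = 0.329471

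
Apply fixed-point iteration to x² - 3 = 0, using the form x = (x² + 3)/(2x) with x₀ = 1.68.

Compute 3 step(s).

Equation: x² - 3 = 0
Fixed-point form: x = (x² + 3)/(2x)
x₀ = 1.68

x_1 = g(1.680000) = 1.732857
x_2 = g(1.732857) = 1.732051
x_3 = g(1.732051) = 1.732051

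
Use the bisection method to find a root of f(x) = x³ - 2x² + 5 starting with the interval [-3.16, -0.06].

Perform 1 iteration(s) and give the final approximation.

f(x) = x³ - 2x² + 5
Initial interval: [-3.16, -0.06]

Iteration 1:
  c_1 = (-3.160000 + (-0.060000))/2 = -1.610000
  f(c_1) = f(-1.610000) = -4.357481
  f(a) × f(c) ≥ 0, new interval: [-1.610000, -0.060000]

After 1 iteration(s), the approximation is c_1 = -1.610000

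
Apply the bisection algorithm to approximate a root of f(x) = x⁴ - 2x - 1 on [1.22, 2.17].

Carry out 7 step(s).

f(x) = x⁴ - 2x - 1
Initial interval: [1.22, 2.17]

Iteration 1:
  c_1 = (1.220000 + 2.170000)/2 = 1.695000
  f(c_1) = f(1.695000) = 3.864273
  f(a) × f(c) < 0, new interval: [1.220000, 1.695000]
Iteration 2:
  c_2 = (1.220000 + 1.695000)/2 = 1.457500
  f(c_2) = f(1.457500) = 0.597677
  f(a) × f(c) < 0, new interval: [1.220000, 1.457500]
Iteration 3:
  c_3 = (1.220000 + 1.457500)/2 = 1.338750
  f(c_3) = f(1.338750) = -0.465334
  f(a) × f(c) ≥ 0, new interval: [1.338750, 1.457500]
Iteration 4:
  c_4 = (1.338750 + 1.457500)/2 = 1.398125
  f(c_4) = f(1.398125) = 0.024811
  f(a) × f(c) < 0, new interval: [1.338750, 1.398125]
Iteration 5:
  c_5 = (1.338750 + 1.398125)/2 = 1.368438
  f(c_5) = f(1.368438) = -0.230165
  f(a) × f(c) ≥ 0, new interval: [1.368438, 1.398125]
Iteration 6:
  c_6 = (1.368438 + 1.398125)/2 = 1.383281
  f(c_6) = f(1.383281) = -0.105206
  f(a) × f(c) ≥ 0, new interval: [1.383281, 1.398125]
Iteration 7:
  c_7 = (1.383281 + 1.398125)/2 = 1.390703
  f(c_7) = f(1.390703) = -0.040837
  f(a) × f(c) ≥ 0, new interval: [1.390703, 1.398125]

After 7 iteration(s), the approximation is c_7 = 1.390703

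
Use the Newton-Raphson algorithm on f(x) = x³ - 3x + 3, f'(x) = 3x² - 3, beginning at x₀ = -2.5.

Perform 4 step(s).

f(x) = x³ - 3x + 3
f'(x) = 3x² - 3
x₀ = -2.5

Newton-Raphson formula: x_{n+1} = x_n - f(x_n)/f'(x_n)

Iteration 1:
  f(-2.500000) = -5.125000
  f'(-2.500000) = 15.750000
  x_1 = -2.500000 - (-5.125000)/15.750000 = -2.174603
Iteration 2:
  f(-2.174603) = -0.759669
  f'(-2.174603) = 11.186697
  x_2 = -2.174603 - (-0.759669)/11.186697 = -2.106695
Iteration 3:
  f(-2.106695) = -0.029772
  f'(-2.106695) = 10.314490
  x_3 = -2.106695 - (-0.029772)/10.314490 = -2.103809
Iteration 4:
  f(-2.103809) = -0.000053
  f'(-2.103809) = 10.278031
  x_4 = -2.103809 - (-0.000053)/10.278031 = -2.103803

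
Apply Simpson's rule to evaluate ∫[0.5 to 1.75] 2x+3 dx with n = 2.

f(x) = 2x+3
a = 0.5, b = 1.75, n = 2
h = (b - a)/n = 0.625000

Simpson's rule: (h/3)[f(x₀) + 4f(x₁) + 2f(x₂) + ... + f(xₙ)]

x_0 = 0.5000, f(x_0) = 4.000000, coefficient = 1
x_1 = 1.1250, f(x_1) = 5.250000, coefficient = 4
x_2 = 1.7500, f(x_2) = 6.500000, coefficient = 1

I ≈ (0.625000/3) × 31.500000 = 6.562500
Exact value: 6.562500
Error: 0.000000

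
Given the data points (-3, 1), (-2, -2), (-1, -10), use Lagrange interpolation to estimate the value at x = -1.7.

Lagrange interpolation formula:
P(x) = Σ yᵢ × Lᵢ(x)
where Lᵢ(x) = Π_{j≠i} (x - xⱼ)/(xᵢ - xⱼ)

L_0(-1.7) = (-1.7 - (-2))/(-3 - (-2)) × (-1.7 - (-1))/(-3 - (-1)) = -0.105000
L_1(-1.7) = (-1.7 - (-3))/(-2 - (-3)) × (-1.7 - (-1))/(-2 - (-1)) = 0.910000
L_2(-1.7) = (-1.7 - (-3))/(-1 - (-3)) × (-1.7 - (-2))/(-1 - (-2)) = 0.195000

P(-1.7) = 1×L_0(-1.7) + (-2)×L_1(-1.7) + (-10)×L_2(-1.7)
P(-1.7) = -3.875000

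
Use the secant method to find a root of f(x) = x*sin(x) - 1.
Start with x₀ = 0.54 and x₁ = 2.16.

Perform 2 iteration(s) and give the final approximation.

f(x) = x*sin(x) - 1
x₀ = 0.54, x₁ = 2.16

Secant formula: x_{n+1} = x_n - f(x_n)(x_n - x_{n-1})/(f(x_n) - f(x_{n-1}))

Iteration 1:
  f(0.540000) = -0.722367
  f(2.160000) = 0.795788
  x_2 = 2.160000 - 0.795788×(2.160000 - 0.540000)/(0.795788 - (-0.722367))
       = 1.310826
Iteration 2:
  f(2.160000) = 0.795788
  f(1.310826) = 0.266780
  x_3 = 1.310826 - 0.266780×(1.310826 - 2.160000)/(0.266780 - 0.795788)
       = 0.882587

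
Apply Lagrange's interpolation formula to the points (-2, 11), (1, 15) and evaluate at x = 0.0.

Lagrange interpolation formula:
P(x) = Σ yᵢ × Lᵢ(x)
where Lᵢ(x) = Π_{j≠i} (x - xⱼ)/(xᵢ - xⱼ)

L_0(0.0) = (0.0 - 1)/(-2 - 1) = 0.333333
L_1(0.0) = (0.0 - (-2))/(1 - (-2)) = 0.666667

P(0.0) = 11×L_0(0.0) + 15×L_1(0.0)
P(0.0) = 13.666667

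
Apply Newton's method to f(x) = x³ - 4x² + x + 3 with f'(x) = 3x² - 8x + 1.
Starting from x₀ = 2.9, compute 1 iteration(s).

f(x) = x³ - 4x² + x + 3
f'(x) = 3x² - 8x + 1
x₀ = 2.9

Newton-Raphson formula: x_{n+1} = x_n - f(x_n)/f'(x_n)

Iteration 1:
  f(2.900000) = -3.351000
  f'(2.900000) = 3.030000
  x_1 = 2.900000 - (-3.351000)/3.030000 = 4.005941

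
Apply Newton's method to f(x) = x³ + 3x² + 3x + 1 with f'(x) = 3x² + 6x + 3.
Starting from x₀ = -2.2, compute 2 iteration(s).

f(x) = x³ + 3x² + 3x + 1
f'(x) = 3x² + 6x + 3
x₀ = -2.2

Newton-Raphson formula: x_{n+1} = x_n - f(x_n)/f'(x_n)

Iteration 1:
  f(-2.200000) = -1.728000
  f'(-2.200000) = 4.320000
  x_1 = -2.200000 - (-1.728000)/4.320000 = -1.800000
Iteration 2:
  f(-1.800000) = -0.512000
  f'(-1.800000) = 1.920000
  x_2 = -1.800000 - (-0.512000)/1.920000 = -1.533333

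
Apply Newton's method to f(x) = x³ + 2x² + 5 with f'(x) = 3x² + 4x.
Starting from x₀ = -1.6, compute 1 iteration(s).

f(x) = x³ + 2x² + 5
f'(x) = 3x² + 4x
x₀ = -1.6

Newton-Raphson formula: x_{n+1} = x_n - f(x_n)/f'(x_n)

Iteration 1:
  f(-1.600000) = 6.024000
  f'(-1.600000) = 1.280000
  x_1 = -1.600000 - 6.024000/1.280000 = -6.306250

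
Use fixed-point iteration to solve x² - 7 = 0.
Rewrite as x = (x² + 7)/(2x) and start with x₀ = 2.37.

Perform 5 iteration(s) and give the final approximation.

Equation: x² - 7 = 0
Fixed-point form: x = (x² + 7)/(2x)
x₀ = 2.37

x_1 = g(2.370000) = 2.661793
x_2 = g(2.661793) = 2.645800
x_3 = g(2.645800) = 2.645751
x_4 = g(2.645751) = 2.645751
x_5 = g(2.645751) = 2.645751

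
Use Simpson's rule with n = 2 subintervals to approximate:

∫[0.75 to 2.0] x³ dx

f(x) = x³
a = 0.75, b = 2.0, n = 2
h = (b - a)/n = 0.625000

Simpson's rule: (h/3)[f(x₀) + 4f(x₁) + 2f(x₂) + ... + f(xₙ)]

x_0 = 0.7500, f(x_0) = 0.421875, coefficient = 1
x_1 = 1.3750, f(x_1) = 2.599609, coefficient = 4
x_2 = 2.0000, f(x_2) = 8.000000, coefficient = 1

I ≈ (0.625000/3) × 18.820312 = 3.920898
Exact value: 3.920898
Error: 0.000000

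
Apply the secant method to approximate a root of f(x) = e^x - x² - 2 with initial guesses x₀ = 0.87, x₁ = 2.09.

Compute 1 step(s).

f(x) = e^x - x² - 2
x₀ = 0.87, x₁ = 2.09

Secant formula: x_{n+1} = x_n - f(x_n)(x_n - x_{n-1})/(f(x_n) - f(x_{n-1}))

Iteration 1:
  f(0.870000) = -0.369989
  f(2.090000) = 1.716815
  x_2 = 2.090000 - 1.716815×(2.090000 - 0.870000)/(1.716815 - (-0.369989))
       = 1.086305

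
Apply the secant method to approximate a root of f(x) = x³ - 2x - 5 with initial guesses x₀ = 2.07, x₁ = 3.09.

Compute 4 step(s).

f(x) = x³ - 2x - 5
x₀ = 2.07, x₁ = 3.09

Secant formula: x_{n+1} = x_n - f(x_n)(x_n - x_{n-1})/(f(x_n) - f(x_{n-1}))

Iteration 1:
  f(2.070000) = -0.270257
  f(3.090000) = 18.323629
  x_2 = 3.090000 - 18.323629×(3.090000 - 2.070000)/(18.323629 - (-0.270257))
       = 2.084825
Iteration 2:
  f(3.090000) = 18.323629
  f(2.084825) = -0.107963
  x_3 = 2.084825 - (-0.107963)×(2.084825 - 3.090000)/(-0.107963 - 18.323629)
       = 2.090713
Iteration 3:
  f(2.084825) = -0.107963
  f(2.090713) = -0.042748
  x_4 = 2.090713 - (-0.042748)×(2.090713 - 2.084825)/(-0.042748 - (-0.107963))
       = 2.094573
Iteration 4:
  f(2.090713) = -0.042748
  f(2.094573) = 0.000236
  x_5 = 2.094573 - 0.000236×(2.094573 - 2.090713)/(0.000236 - (-0.042748))
       = 2.094551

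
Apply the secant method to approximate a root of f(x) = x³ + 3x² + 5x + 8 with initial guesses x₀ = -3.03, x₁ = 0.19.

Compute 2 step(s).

f(x) = x³ + 3x² + 5x + 8
x₀ = -3.03, x₁ = 0.19

Secant formula: x_{n+1} = x_n - f(x_n)(x_n - x_{n-1})/(f(x_n) - f(x_{n-1}))

Iteration 1:
  f(-3.030000) = -7.425427
  f(0.190000) = 9.065159
  x_2 = 0.190000 - 9.065159×(0.190000 - (-3.030000))/(9.065159 - (-7.425427))
       = -1.580089
Iteration 2:
  f(0.190000) = 9.065159
  f(-1.580089) = 3.644619
  x_3 = -1.580089 - 3.644619×(-1.580089 - 0.190000)/(3.644619 - 9.065159)
       = -2.770248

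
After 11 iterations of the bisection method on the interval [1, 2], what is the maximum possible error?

Bisection error bound: |error| ≤ (b-a)/2^n
|error| ≤ (2 - 1)/2^11 = 1/2^11
|error| ≤ 0.0004882812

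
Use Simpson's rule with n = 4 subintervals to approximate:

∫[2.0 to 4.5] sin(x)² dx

f(x) = sin(x)²
a = 2.0, b = 4.5, n = 4
h = (b - a)/n = 0.625000

Simpson's rule: (h/3)[f(x₀) + 4f(x₁) + 2f(x₂) + ... + f(xₙ)]

x_0 = 2.0000, f(x_0) = 0.826822, coefficient = 1
x_1 = 2.6250, f(x_1) = 0.243957, coefficient = 4
x_2 = 3.2500, f(x_2) = 0.011706, coefficient = 2
x_3 = 3.8750, f(x_3) = 0.448103, coefficient = 4
x_4 = 4.5000, f(x_4) = 0.955565, coefficient = 1

I ≈ (0.625000/3) × 4.574040 = 0.952925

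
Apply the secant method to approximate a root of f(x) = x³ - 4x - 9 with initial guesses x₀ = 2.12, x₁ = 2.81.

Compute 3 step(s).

f(x) = x³ - 4x - 9
x₀ = 2.12, x₁ = 2.81

Secant formula: x_{n+1} = x_n - f(x_n)(x_n - x_{n-1})/(f(x_n) - f(x_{n-1}))

Iteration 1:
  f(2.120000) = -7.951872
  f(2.810000) = 1.948041
  x_2 = 2.810000 - 1.948041×(2.810000 - 2.120000)/(1.948041 - (-7.951872))
       = 2.674226
Iteration 2:
  f(2.810000) = 1.948041
  f(2.674226) = -0.572213
  x_3 = 2.674226 - (-0.572213)×(2.674226 - 2.810000)/(-0.572213 - 1.948041)
       = 2.705053
Iteration 3:
  f(2.674226) = -0.572213
  f(2.705053) = -0.026494
  x_4 = 2.705053 - (-0.026494)×(2.705053 - 2.674226)/(-0.026494 - (-0.572213))
       = 2.706550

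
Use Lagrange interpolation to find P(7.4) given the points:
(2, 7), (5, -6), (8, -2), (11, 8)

Lagrange interpolation formula:
P(x) = Σ yᵢ × Lᵢ(x)
where Lᵢ(x) = Π_{j≠i} (x - xⱼ)/(xᵢ - xⱼ)

L_0(7.4) = (7.4 - 5)/(2 - 5) × (7.4 - 8)/(2 - 8) × (7.4 - 11)/(2 - 11) = -0.032000
L_1(7.4) = (7.4 - 2)/(5 - 2) × (7.4 - 8)/(5 - 8) × (7.4 - 11)/(5 - 11) = 0.216000
L_2(7.4) = (7.4 - 2)/(8 - 2) × (7.4 - 5)/(8 - 5) × (7.4 - 11)/(8 - 11) = 0.864000
L_3(7.4) = (7.4 - 2)/(11 - 2) × (7.4 - 5)/(11 - 5) × (7.4 - 8)/(11 - 8) = -0.048000

P(7.4) = 7×L_0(7.4) + (-6)×L_1(7.4) + (-2)×L_2(7.4) + 8×L_3(7.4)
P(7.4) = -3.632000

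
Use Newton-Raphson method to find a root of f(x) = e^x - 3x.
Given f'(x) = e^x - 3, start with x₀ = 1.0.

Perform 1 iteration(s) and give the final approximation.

f(x) = e^x - 3x
f'(x) = e^x - 3
x₀ = 1.0

Newton-Raphson formula: x_{n+1} = x_n - f(x_n)/f'(x_n)

Iteration 1:
  f(1.000000) = -0.281718
  f'(1.000000) = -0.281718
  x_1 = 1.000000 - (-0.281718)/(-0.281718) = 0.000000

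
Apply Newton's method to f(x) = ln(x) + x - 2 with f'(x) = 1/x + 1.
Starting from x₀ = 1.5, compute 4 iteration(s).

f(x) = ln(x) + x - 2
f'(x) = 1/x + 1
x₀ = 1.5

Newton-Raphson formula: x_{n+1} = x_n - f(x_n)/f'(x_n)

Iteration 1:
  f(1.500000) = -0.094535
  f'(1.500000) = 1.666667
  x_1 = 1.500000 - (-0.094535)/1.666667 = 1.556721
Iteration 2:
  f(1.556721) = -0.000697
  f'(1.556721) = 1.642376
  x_2 = 1.556721 - (-0.000697)/1.642376 = 1.557146
Iteration 3:
  f(1.557146) = 0.000000
  f'(1.557146) = 1.642201
  x_3 = 1.557146 - 0.000000/1.642201 = 1.557146
Iteration 4:
  f(1.557146) = 0.000000
  f'(1.557146) = 1.642201
  x_4 = 1.557146 - 0.000000/1.642201 = 1.557146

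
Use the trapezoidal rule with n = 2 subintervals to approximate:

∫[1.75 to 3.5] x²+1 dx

f(x) = x²+1
a = 1.75, b = 3.5, n = 2
h = (b - a)/n = 0.875000

Trapezoidal rule: (h/2)[f(x₀) + 2f(x₁) + 2f(x₂) + ... + f(xₙ)]

x_0 = 1.7500, f(x_0) = 4.062500, coefficient = 1
x_1 = 2.6250, f(x_1) = 7.890625, coefficient = 2
x_2 = 3.5000, f(x_2) = 13.250000, coefficient = 1

I ≈ (0.875000/2) × 33.093750 = 14.478516
Exact value: 14.255208
Error: 0.223307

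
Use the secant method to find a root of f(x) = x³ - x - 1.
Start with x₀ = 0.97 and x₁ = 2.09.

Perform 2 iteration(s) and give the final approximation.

f(x) = x³ - x - 1
x₀ = 0.97, x₁ = 2.09

Secant formula: x_{n+1} = x_n - f(x_n)(x_n - x_{n-1})/(f(x_n) - f(x_{n-1}))

Iteration 1:
  f(0.970000) = -1.057327
  f(2.090000) = 6.039329
  x_2 = 2.090000 - 6.039329×(2.090000 - 0.970000)/(6.039329 - (-1.057327))
       = 1.136868
Iteration 2:
  f(2.090000) = 6.039329
  f(1.136868) = -0.667501
  x_3 = 1.136868 - (-0.667501)×(1.136868 - 2.090000)/(-0.667501 - 6.039329)
       = 1.231729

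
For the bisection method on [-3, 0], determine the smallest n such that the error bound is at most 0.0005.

We need (b-a)/2^n ≤ 0.0005
(0 - (-3))/2^n ≤ 0.0005
3/2^n ≤ 0.0005
2^n ≥ 6000
n ≥ log₂(6000) = 12.55
n ≥ 13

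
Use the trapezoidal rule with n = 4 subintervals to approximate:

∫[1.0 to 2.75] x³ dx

f(x) = x³
a = 1.0, b = 2.75, n = 4
h = (b - a)/n = 0.437500

Trapezoidal rule: (h/2)[f(x₀) + 2f(x₁) + 2f(x₂) + ... + f(xₙ)]

x_0 = 1.0000, f(x_0) = 1.000000, coefficient = 1
x_1 = 1.4375, f(x_1) = 2.970459, coefficient = 2
x_2 = 1.8750, f(x_2) = 6.591797, coefficient = 2
x_3 = 2.3125, f(x_3) = 12.366455, coefficient = 2
x_4 = 2.7500, f(x_4) = 20.796875, coefficient = 1

I ≈ (0.437500/2) × 65.654297 = 14.361877
Exact value: 14.047852
Error: 0.314026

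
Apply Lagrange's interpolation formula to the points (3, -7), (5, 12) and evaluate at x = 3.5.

Lagrange interpolation formula:
P(x) = Σ yᵢ × Lᵢ(x)
where Lᵢ(x) = Π_{j≠i} (x - xⱼ)/(xᵢ - xⱼ)

L_0(3.5) = (3.5 - 5)/(3 - 5) = 0.750000
L_1(3.5) = (3.5 - 3)/(5 - 3) = 0.250000

P(3.5) = (-7)×L_0(3.5) + 12×L_1(3.5)
P(3.5) = -2.250000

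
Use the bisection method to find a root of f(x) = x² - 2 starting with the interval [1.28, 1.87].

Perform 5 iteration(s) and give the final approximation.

f(x) = x² - 2
Initial interval: [1.28, 1.87]

Iteration 1:
  c_1 = (1.280000 + 1.870000)/2 = 1.575000
  f(c_1) = f(1.575000) = 0.480625
  f(a) × f(c) < 0, new interval: [1.280000, 1.575000]
Iteration 2:
  c_2 = (1.280000 + 1.575000)/2 = 1.427500
  f(c_2) = f(1.427500) = 0.037756
  f(a) × f(c) < 0, new interval: [1.280000, 1.427500]
Iteration 3:
  c_3 = (1.280000 + 1.427500)/2 = 1.353750
  f(c_3) = f(1.353750) = -0.167361
  f(a) × f(c) ≥ 0, new interval: [1.353750, 1.427500]
Iteration 4:
  c_4 = (1.353750 + 1.427500)/2 = 1.390625
  f(c_4) = f(1.390625) = -0.066162
  f(a) × f(c) ≥ 0, new interval: [1.390625, 1.427500]
Iteration 5:
  c_5 = (1.390625 + 1.427500)/2 = 1.409063
  f(c_5) = f(1.409063) = -0.014543
  f(a) × f(c) ≥ 0, new interval: [1.409063, 1.427500]

After 5 iteration(s), the approximation is c_5 = 1.409063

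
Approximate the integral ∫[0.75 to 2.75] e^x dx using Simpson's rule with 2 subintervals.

f(x) = e^x
a = 0.75, b = 2.75, n = 2
h = (b - a)/n = 1.000000

Simpson's rule: (h/3)[f(x₀) + 4f(x₁) + 2f(x₂) + ... + f(xₙ)]

x_0 = 0.7500, f(x_0) = 2.117000, coefficient = 1
x_1 = 1.7500, f(x_1) = 5.754603, coefficient = 4
x_2 = 2.7500, f(x_2) = 15.642632, coefficient = 1

I ≈ (1.000000/3) × 40.778043 = 13.592681
Exact value: 13.525632
Error: 0.067049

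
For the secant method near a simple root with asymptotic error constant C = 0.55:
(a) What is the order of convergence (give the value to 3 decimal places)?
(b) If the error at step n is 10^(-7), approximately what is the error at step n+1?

(a) Secant method has superlinear convergence with order φ = (1+√5)/2 ≈ 1.618.
    This means |e_{n+1}| ≈ C|e_n|^1.618.

(b) With |e_n| = 10^(-7) and C = 0.55:
    |e_{n+1}| ≈ 0.55 × (10^(-7))^1.618 = 0.55 × 10^(-11.33)

(a) ≈ 1.618 (golden ratio); (b) |e_{n+1}| ≈ 2.595e-12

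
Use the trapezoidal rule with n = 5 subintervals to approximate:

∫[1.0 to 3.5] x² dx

f(x) = x²
a = 1.0, b = 3.5, n = 5
h = (b - a)/n = 0.500000

Trapezoidal rule: (h/2)[f(x₀) + 2f(x₁) + 2f(x₂) + ... + f(xₙ)]

x_0 = 1.0000, f(x_0) = 1.000000, coefficient = 1
x_1 = 1.5000, f(x_1) = 2.250000, coefficient = 2
x_2 = 2.0000, f(x_2) = 4.000000, coefficient = 2
x_3 = 2.5000, f(x_3) = 6.250000, coefficient = 2
x_4 = 3.0000, f(x_4) = 9.000000, coefficient = 2
x_5 = 3.5000, f(x_5) = 12.250000, coefficient = 1

I ≈ (0.500000/2) × 56.250000 = 14.062500
Exact value: 13.958333
Error: 0.104167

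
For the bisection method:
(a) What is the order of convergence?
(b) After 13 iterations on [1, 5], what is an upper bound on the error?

(a) Bisection has linear (order 1) convergence; the error is halved each step.

(b) Error bound = (b-a)/2^n = (5 - 1)/2^{13}
    = 4/2^{13}

(a) 1 (linear); (b) error ≤ 4.88e-04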